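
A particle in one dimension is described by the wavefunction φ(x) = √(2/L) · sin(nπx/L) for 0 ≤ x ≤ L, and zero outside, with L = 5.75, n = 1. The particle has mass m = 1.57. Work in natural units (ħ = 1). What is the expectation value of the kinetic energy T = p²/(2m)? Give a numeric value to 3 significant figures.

0.0951

T = −(ħ²/2m) d²/dx², so ⟨T⟩ = −(ħ²/2m) ∫ φ*·φ'' dx; with m = 1.57.
d/dx sin(nπx/L) = (nπ/L)·cos(nπx/L) and d²/dx² sin(nπx/L) = −(nπ/L)²·sin(nπx/L); on 0 ≤ x ≤ L, ∫sin²(nπx/L) dx = L/2 and ∫sin(nπx/L)·cos(nπx/L) dx = 0.
⟨T⟩ = 0.095068.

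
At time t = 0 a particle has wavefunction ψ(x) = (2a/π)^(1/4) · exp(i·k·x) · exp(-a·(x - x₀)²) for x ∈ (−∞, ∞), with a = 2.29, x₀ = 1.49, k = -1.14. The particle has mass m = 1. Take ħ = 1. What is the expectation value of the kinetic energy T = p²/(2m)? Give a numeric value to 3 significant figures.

1.79

T = −(ħ²/2m) d²/dx², so ⟨T⟩ = −(ħ²/2m) ∫ ψ*·ψ'' dx; with m = 1.
Gaussian moments (u = x − x₀): ∫u^(2j)·e^(−2au²) du = (2j−1)!!/(4a)^j · √(π/(2a)), odd powers integrate to 0; here √(π/(2a)) = 0.82821. Derivatives: ψ′ = (ik − 2au)·ψ, ψ″ = ((ik − 2au)² − 2a)·ψ; the odd-in-u pieces drop out.
⟨T⟩ = 1.7948.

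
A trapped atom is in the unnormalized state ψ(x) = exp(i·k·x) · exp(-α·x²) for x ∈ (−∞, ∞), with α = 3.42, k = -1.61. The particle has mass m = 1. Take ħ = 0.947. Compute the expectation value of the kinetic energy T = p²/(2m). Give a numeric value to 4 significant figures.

2.696

T = −(ħ²/2m) d²/dx², so ⟨T⟩ = −(ħ²/2m) ∫ ψ*·ψ'' dx / ∫|ψ|² dx; with m = 1.
Gaussian moments: ∫x^(2j)·e^(−2αx²) dx = (2j−1)!!/(4α)^j · √(π/(2α)), odd powers integrate to 0; here √(π/(2α)) = 0.67771. Derivatives: ψ′ = (ik − 2αx)·ψ, ψ″ = ((ik − 2αx)² − 2α)·ψ; the odd-in-x pieces drop out.
State is unnormalized: ∫|ψ|² dx = 0.67771, and ∫ψ*·(−ħ²/2m · ψ'') dx = 1.8270, so ⟨T⟩ = 1.8270 / 0.67771.
⟨T⟩ = 2.6959.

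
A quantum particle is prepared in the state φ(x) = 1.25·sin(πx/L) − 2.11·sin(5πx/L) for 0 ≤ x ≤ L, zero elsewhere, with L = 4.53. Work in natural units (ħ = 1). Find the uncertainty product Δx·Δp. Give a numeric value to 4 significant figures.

Δx = √(⟨x²⟩−⟨x⟩²), Δp = √(⟨p²⟩−⟨p⟩²).
On 0 ≤ x ≤ L (j ≠ l): ∫sin²(jπx/L) dx = L/2, ∫sin(jπx/L)·sin(lπx/L) dx = 0; diagonal moments ∫x·sin²(jπx/L) dx = L²/4, ∫x²·sin²(jπx/L) dx = L³·(1/6 − 1/(4j²π²)); cross terms ∫x·sin(jπx/L)·sin(lπx/L) dx = 0 for j + l even and −4jlL²/(π²(j² − l²)²) for j + l odd, ∫x²·sin(jπx/L)·sin(lπx/L) dx = (−1)^(j+l)·4jlL³/(π²(j² − l²)²); higher powers the same way via product-to-sum and parts. d²/dx² sin(jπx/L) = −(jπ/L)²·sin(jπx/L); on 0 ≤ x ≤ L, ∫sin²(jπx/L) dx = L/2 and ∫sin(jπx/L)·sin(lπx/L) dx = 0 for j ≠ l, so only diagonal terms survive in ∫|φ|² and ∫φ·φ″; ∫φ·φ′ dx = [φ²/2] between the walls = 0.
Normalization: ∫|φ|² dx = 13.623.
⟨x⟩ = 2.2650, ⟨x²⟩ = 6.4128 ⇒ Δx = 1.1325.
⟨p⟩ = 0.0000, ⟨p²⟩ = 9.0252 ⇒ Δp = 3.0042.
Δx·Δp = 3.4023.

3.402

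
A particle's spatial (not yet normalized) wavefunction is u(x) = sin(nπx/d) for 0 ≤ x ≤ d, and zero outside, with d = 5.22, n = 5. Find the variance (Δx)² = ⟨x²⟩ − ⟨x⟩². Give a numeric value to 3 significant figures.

2.22

Compute ⟨x⟩ and ⟨x²⟩ separately, then (Δx)² = ⟨x²⟩ − ⟨x⟩².
With sin²θ = (1 − cos2θ)/2 on 0 ≤ x ≤ d: ∫sin²(nπx/d) dx = d/2, ∫x·sin²(nπx/d) dx = d²/4, ∫x²·sin²(nπx/d) dx = d³·(1/6 − 1/(4n²π²)); higher powers xᵏ the same way, integrating xᵏ·cos(2nπx/d) by parts.
Normalization: ∫|u|² dx = 2.6100.
⟨x⟩ = 2.6100 and ⟨x²⟩ = 9.0276.
(Δx)² = 9.0276 − (2.6100)² = 2.2155.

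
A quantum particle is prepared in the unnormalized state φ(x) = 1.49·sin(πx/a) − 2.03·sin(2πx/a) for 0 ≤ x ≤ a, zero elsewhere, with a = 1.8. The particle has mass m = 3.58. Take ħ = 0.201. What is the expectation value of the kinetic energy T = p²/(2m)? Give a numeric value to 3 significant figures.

T = −(ħ²/2m) d²/dx², so ⟨T⟩ = −(ħ²/2m) ∫ φ*·φ'' dx / ∫|φ|² dx; with m = 3.58.
d²/dx² sin(jπx/a) = −(jπ/a)²·sin(jπx/a); on 0 ≤ x ≤ a, ∫sin²(jπx/a) dx = a/2 and ∫sin(jπx/a)·sin(lπx/a) dx = 0 for j ≠ l, so only diagonal terms survive in ∫|φ|² and ∫φ·φ″; ∫φ·φ′ dx = [φ²/2] between the walls = 0.
State is unnormalized: ∫|φ|² dx = 5.7069, and ∫φ*·(−ħ²/2m · φ'') dx = 0.28934, so ⟨T⟩ = 0.28934 / 5.7069.
⟨T⟩ = 0.050699.

0.0507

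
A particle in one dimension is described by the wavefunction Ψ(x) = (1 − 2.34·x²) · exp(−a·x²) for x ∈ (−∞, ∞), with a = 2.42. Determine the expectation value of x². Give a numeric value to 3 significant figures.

⟨x²⟩ = ∫ x²·|Ψ|² dx / ∫|Ψ|² dx (integrals over the domain).
Expand each integrand as polynomial × e^(−2ax²) and use ∫x^(2j)·e^(−2ax²) dx = (2j−1)!!/(4a)^j · √(π/(2a)), odd powers → 0; here √(π/(2a)) = 0.80566.
State is unnormalized: ∫|Ψ|² dx = 0.55739, and ∫Ψ*·x²·Ψ dx = 0.035466, so ⟨x²⟩ = 0.035466 / 0.55739.
⟨x²⟩ = 0.063630.

0.0636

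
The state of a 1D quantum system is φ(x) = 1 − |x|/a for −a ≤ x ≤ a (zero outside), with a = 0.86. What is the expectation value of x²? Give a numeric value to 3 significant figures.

0.0740

⟨x²⟩ = ∫ x²·|φ|² dx / ∫|φ|² dx (integrals over the domain).
φ is even, so ∫ over [−a, a] = 2∫₀ᵃ with φ = 1 − x/a there: ∫₀ᵃ (1 − x/a)² dx = a/3, ∫₀ᵃ x²(1 − x/a)² dx = a³/30, ∫₀ᵃ x⁴(1 − x/a)² dx = a⁵/105.
State is unnormalized: ∫|φ|² dx = 0.57333, and ∫φ*·x²·φ dx = 0.042404, so ⟨x²⟩ = 0.042404 / 0.57333.
⟨x²⟩ = 0.073960.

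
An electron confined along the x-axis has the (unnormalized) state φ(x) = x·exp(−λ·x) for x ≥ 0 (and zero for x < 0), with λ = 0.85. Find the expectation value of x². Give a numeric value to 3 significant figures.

4.15

⟨x²⟩ = ∫ x²·|φ|² dx / ∫|φ|² dx (integrals over the domain).
Every integrand reduces to terms xʲ·e^(−2λx) on [0, ∞); use ∫₀^∞ xʲ·e^(−2λx) dx = j!/(2λ)^(j+1).
State is unnormalized: ∫|φ|² dx = 0.40708, and ∫φ*·x²·φ dx = 1.6903, so ⟨x²⟩ = 1.6903 / 0.40708.
⟨x²⟩ = 4.1522.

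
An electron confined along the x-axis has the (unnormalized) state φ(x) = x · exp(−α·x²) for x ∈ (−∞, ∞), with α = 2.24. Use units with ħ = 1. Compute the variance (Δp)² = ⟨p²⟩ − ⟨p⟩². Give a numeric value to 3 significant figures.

6.72

Compute ⟨p⟩ and ⟨p²⟩ separately; (Δp)² = ⟨p²⟩ − ⟨p⟩².
Expand each integrand as polynomial × e^(−2αx²) and use ∫x^(2j)·e^(−2αx²) dx = (2j−1)!!/(4α)^j · √(π/(2α)), odd powers → 0; here √(π/(2α)) = 0.83741. Differentiate with the product rule, d/dx e^(−αx²) = −2αx·e^(−αx²).
Normalization: ∫|φ|² dx = 0.093460.
⟨p⟩ = 0.0000 and ⟨p²⟩ = 6.7200.
(Δp)² = 6.7200 − (0.0000)² = 6.7200.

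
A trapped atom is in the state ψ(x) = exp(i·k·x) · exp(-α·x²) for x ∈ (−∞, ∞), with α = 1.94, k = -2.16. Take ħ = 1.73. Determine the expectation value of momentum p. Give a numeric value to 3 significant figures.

-3.74

p ψ = −iħ dψ/dx; then ⟨p⟩ = ∫ ψ*·(pψ) dx / ∫|ψ|² dx.
Gaussian moments: ∫x^(2j)·e^(−2αx²) dx = (2j−1)!!/(4α)^j · √(π/(2α)), odd powers integrate to 0; here √(π/(2α)) = 0.89983. Derivatives: ψ′ = (ik − 2αx)·ψ, ψ″ = ((ik − 2αx)² − 2α)·ψ; the odd-in-x pieces drop out.
State is unnormalized: ∫|ψ|² dx = 0.89983, and ∫ψ*·(−iħ ψ') dx = -3.3625, so ⟨p⟩ = -3.3625 / 0.89983.
⟨p⟩ = -3.7368.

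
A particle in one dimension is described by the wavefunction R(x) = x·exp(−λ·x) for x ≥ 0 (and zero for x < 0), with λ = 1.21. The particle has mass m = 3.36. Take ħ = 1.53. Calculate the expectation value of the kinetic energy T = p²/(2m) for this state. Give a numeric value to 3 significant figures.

T = −(ħ²/2m) d²/dx², so ⟨T⟩ = −(ħ²/2m) ∫ R*·R'' dx / ∫|R|² dx; with m = 3.36.
Differentiate x·exp(−λ·x) with the product rule; every integrand then reduces to terms xʲ·e^(−2λx) on [0, ∞), with ∫₀^∞ xʲ·e^(−2λx) dx = j!/(2λ)^(j+1).
State is unnormalized: ∫|R|² dx = 0.14112, and ∫R*·(−ħ²/2m · R'') dx = 0.071973, so ⟨T⟩ = 0.071973 / 0.14112.
⟨T⟩ = 0.51002.

0.510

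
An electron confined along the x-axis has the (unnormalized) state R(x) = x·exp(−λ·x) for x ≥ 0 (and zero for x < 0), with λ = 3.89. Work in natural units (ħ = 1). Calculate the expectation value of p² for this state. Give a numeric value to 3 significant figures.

15.1

p² R = −ħ² d²R/dx²; ⟨p²⟩ = −ħ² ∫ R*·R'' dx / ∫|R|² dx.
Differentiate x·exp(−λ·x) with the product rule; every integrand then reduces to terms xʲ·e^(−2λx) on [0, ∞), with ∫₀^∞ xʲ·e^(−2λx) dx = j!/(2λ)^(j+1).
State is unnormalized: ∫|R|² dx = 0.0042471, and ∫R*·(−ħ² R'') dx = 0.064267, so ⟨p²⟩ = 0.064267 / 0.0042471.
⟨p²⟩ = 15.132.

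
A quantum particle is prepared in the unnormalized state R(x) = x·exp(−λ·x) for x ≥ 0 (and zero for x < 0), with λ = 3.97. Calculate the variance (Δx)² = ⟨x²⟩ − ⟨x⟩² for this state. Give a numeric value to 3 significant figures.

0.0476

Compute ⟨x⟩ and ⟨x²⟩ separately, then (Δx)² = ⟨x²⟩ − ⟨x⟩².
Every integrand reduces to terms xʲ·e^(−2λx) on [0, ∞); use ∫₀^∞ xʲ·e^(−2λx) dx = j!/(2λ)^(j+1).
Normalization: ∫|R|² dx = 0.0039955.
⟨x⟩ = 0.37783 and ⟨x²⟩ = 0.19034.
(Δx)² = 0.19034 − (0.37783)² = 0.047586.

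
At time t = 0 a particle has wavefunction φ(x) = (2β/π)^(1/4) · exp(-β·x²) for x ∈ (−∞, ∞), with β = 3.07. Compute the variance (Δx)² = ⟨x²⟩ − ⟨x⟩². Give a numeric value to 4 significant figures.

Compute ⟨x⟩ and ⟨x²⟩ separately, then (Δx)² = ⟨x²⟩ − ⟨x⟩².
Gaussian moments: ∫x^(2j)·e^(−2βx²) dx = (2j−1)!!/(4β)^j · √(π/(2β)), odd powers integrate to 0; here √(π/(2β)) = 0.71530.
⟨x⟩ = 0.0000 and ⟨x²⟩ = 0.081433.
(Δx)² = 0.081433 − (0.0000)² = 0.081433.

0.08143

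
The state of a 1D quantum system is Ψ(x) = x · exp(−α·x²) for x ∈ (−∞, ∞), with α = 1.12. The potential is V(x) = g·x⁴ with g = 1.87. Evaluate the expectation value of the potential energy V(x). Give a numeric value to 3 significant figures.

1.40

⟨V⟩ = ∫ V(x)·|Ψ|² dx / ∫|Ψ|² dx.
Expand each integrand as polynomial × e^(−2αx²) and use ∫x^(2j)·e^(−2αx²) dx = (2j−1)!!/(4α)^j · √(π/(2α)), odd powers → 0; here √(π/(2α)) = 1.1843.
State is unnormalized: ∫|Ψ|² dx = 0.26435, and ∫Ψ*·V(x)·Ψ dx = 0.36944, so ⟨V⟩ = 0.36944 / 0.26435.
⟨V⟩ = 1.3976.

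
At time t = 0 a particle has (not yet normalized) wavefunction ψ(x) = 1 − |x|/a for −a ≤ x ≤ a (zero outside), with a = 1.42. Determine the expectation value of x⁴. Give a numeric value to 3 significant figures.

⟨x⁴⟩ = ∫ x⁴·|ψ|² dx / ∫|ψ|² dx (integrals over the domain).
ψ is even, so ∫ over [−a, a] = 2∫₀ᵃ with ψ = 1 − x/a there: ∫₀ᵃ (1 − x/a)² dx = a/3, ∫₀ᵃ x²(1 − x/a)² dx = a³/30, ∫₀ᵃ x⁴(1 − x/a)² dx = a⁵/105.
State is unnormalized: ∫|ψ|² dx = 0.94667, and ∫ψ*·x⁴·ψ dx = 0.10997, so ⟨x⁴⟩ = 0.10997 / 0.94667.
⟨x⁴⟩ = 0.11617.

0.116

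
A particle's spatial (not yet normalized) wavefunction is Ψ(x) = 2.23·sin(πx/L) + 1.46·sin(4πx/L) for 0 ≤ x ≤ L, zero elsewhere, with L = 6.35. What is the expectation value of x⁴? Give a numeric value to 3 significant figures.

⟨x⁴⟩ = ∫ x⁴·|Ψ|² dx / ∫|Ψ|² dx (integrals over the domain).
On 0 ≤ x ≤ L (j ≠ l): ∫sin²(jπx/L) dx = L/2, ∫sin(jπx/L)·sin(lπx/L) dx = 0; diagonal moments ∫x·sin²(jπx/L) dx = L²/4, ∫x²·sin²(jπx/L) dx = L³·(1/6 − 1/(4j²π²)); cross terms ∫x·sin(jπx/L)·sin(lπx/L) dx = 0 for j + l even and −4jlL²/(π²(j² − l²)²) for j + l odd, ∫x²·sin(jπx/L)·sin(lπx/L) dx = (−1)^(j+l)·4jlL³/(π²(j² − l²)²); higher powers the same way via product-to-sum and parts.
State is unnormalized: ∫|Ψ|² dx = 22.557, and ∫Ψ*·x⁴·Ψ dx = 4180.5, so ⟨x⁴⟩ = 4180.5 / 22.557.
⟨x⁴⟩ = 185.33.

185.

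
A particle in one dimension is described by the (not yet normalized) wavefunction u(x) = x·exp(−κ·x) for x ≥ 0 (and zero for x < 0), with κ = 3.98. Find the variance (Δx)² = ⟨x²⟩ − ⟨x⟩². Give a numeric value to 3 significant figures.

Compute ⟨x⟩ and ⟨x²⟩ separately, then (Δx)² = ⟨x²⟩ − ⟨x⟩².
Every integrand reduces to terms xʲ·e^(−2κx) on [0, ∞); use ∫₀^∞ xʲ·e^(−2κx) dx = j!/(2κ)^(j+1).
Normalization: ∫|u|² dx = 0.0039654.
⟨x⟩ = 0.37688 and ⟨x²⟩ = 0.18939.
(Δx)² = 0.18939 − (0.37688)² = 0.047347.

0.0473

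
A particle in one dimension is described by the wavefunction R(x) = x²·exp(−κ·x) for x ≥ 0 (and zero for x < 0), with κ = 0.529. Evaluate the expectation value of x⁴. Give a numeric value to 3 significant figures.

1.34e+03

⟨x⁴⟩ = ∫ x⁴·|R|² dx / ∫|R|² dx (integrals over the domain).
Every integrand reduces to terms xʲ·e^(−2κx) on [0, ∞); use ∫₀^∞ xʲ·e^(−2κx) dx = j!/(2κ)^(j+1).
State is unnormalized: ∫|R|² dx = 18.104, and ∫R*·x⁴·R dx = 24274., so ⟨x⁴⟩ = 24274. / 18.104.
⟨x⁴⟩ = 1340.8.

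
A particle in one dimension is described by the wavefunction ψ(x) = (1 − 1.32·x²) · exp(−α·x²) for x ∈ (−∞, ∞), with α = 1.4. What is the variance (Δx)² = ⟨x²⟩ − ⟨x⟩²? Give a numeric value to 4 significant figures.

Compute ⟨x⟩ and ⟨x²⟩ separately, then (Δx)² = ⟨x²⟩ − ⟨x⟩².
Expand each integrand as polynomial × e^(−2αx²) and use ∫x^(2j)·e^(−2αx²) dx = (2j−1)!!/(4α)^j · √(π/(2α)), odd powers → 0; here √(π/(2α)) = 1.0592.
Normalization: ∫|ψ|² dx = 0.73644.
⟨x⟩ = 0.0000 and ⟨x²⟩ = 0.10765.
(Δx)² = 0.10765 − (0.0000)² = 0.10765.

0.1077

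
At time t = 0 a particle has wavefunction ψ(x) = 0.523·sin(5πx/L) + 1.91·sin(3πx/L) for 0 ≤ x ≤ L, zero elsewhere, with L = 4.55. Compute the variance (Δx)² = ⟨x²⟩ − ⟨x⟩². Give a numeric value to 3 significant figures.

Compute ⟨x⟩ and ⟨x²⟩ separately, then (Δx)² = ⟨x²⟩ − ⟨x⟩².
On 0 ≤ x ≤ L (j ≠ l): ∫sin²(jπx/L) dx = L/2, ∫sin(jπx/L)·sin(lπx/L) dx = 0; diagonal moments ∫x·sin²(jπx/L) dx = L²/4, ∫x²·sin²(jπx/L) dx = L³·(1/6 − 1/(4j²π²)); cross terms ∫x·sin(jπx/L)·sin(lπx/L) dx = 0 for j + l even and −4jlL²/(π²(j² − l²)²) for j + l odd, ∫x²·sin(jπx/L)·sin(lπx/L) dx = (−1)^(j+l)·4jlL³/(π²(j² − l²)²); higher powers the same way via product-to-sum and parts.
Normalization: ∫|ψ|² dx = 8.9217.
⟨x⟩ = 2.2750 and ⟨x²⟩ = 7.2904.
(Δx)² = 7.2904 − (2.2750)² = 2.1148.

2.11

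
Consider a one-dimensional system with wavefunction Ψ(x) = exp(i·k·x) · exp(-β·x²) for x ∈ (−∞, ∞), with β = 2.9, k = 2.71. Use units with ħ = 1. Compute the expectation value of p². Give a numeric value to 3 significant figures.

p² Ψ = −ħ² d²Ψ/dx²; ⟨p²⟩ = −ħ² ∫ Ψ*·Ψ'' dx / ∫|Ψ|² dx.
Gaussian moments: ∫x^(2j)·e^(−2βx²) dx = (2j−1)!!/(4β)^j · √(π/(2β)), odd powers integrate to 0; here √(π/(2β)) = 0.73597. Derivatives: Ψ′ = (ik − 2βx)·Ψ, Ψ″ = ((ik − 2βx)² − 2β)·Ψ; the odd-in-x pieces drop out.
State is unnormalized: ∫|Ψ|² dx = 0.73597, and ∫Ψ*·(−ħ² Ψ'') dx = 7.5394, so ⟨p²⟩ = 7.5394 / 0.73597.
⟨p²⟩ = 10.244.

10.2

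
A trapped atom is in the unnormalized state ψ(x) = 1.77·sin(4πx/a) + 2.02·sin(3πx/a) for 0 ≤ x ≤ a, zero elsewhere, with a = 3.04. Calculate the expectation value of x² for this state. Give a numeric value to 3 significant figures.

⟨x²⟩ = ∫ x²·|ψ|² dx / ∫|ψ|² dx (integrals over the domain).
On 0 ≤ x ≤ a (j ≠ l): ∫sin²(jπx/a) dx = a/2, ∫sin(jπx/a)·sin(lπx/a) dx = 0; diagonal moments ∫x·sin²(jπx/a) dx = a²/4, ∫x²·sin²(jπx/a) dx = a³·(1/6 − 1/(4j²π²)); cross terms ∫x·sin(jπx/a)·sin(lπx/a) dx = 0 for j + l even and −4jla²/(π²(j² − l²)²) for j + l odd, ∫x²·sin(jπx/a)·sin(lπx/a) dx = (−1)^(j+l)·4jla³/(π²(j² − l²)²); higher powers the same way via product-to-sum and parts.
State is unnormalized: ∫|ψ|² dx = 10.964, and ∫ψ*·x²·ψ dx = 13.374, so ⟨x²⟩ = 13.374 / 10.964.
⟨x²⟩ = 1.2198.

1.22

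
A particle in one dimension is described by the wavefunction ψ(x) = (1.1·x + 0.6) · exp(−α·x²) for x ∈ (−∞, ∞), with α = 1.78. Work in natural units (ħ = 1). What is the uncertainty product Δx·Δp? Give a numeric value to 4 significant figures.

0.5621

Δx = √(⟨x²⟩−⟨x⟩²), Δp = √(⟨p²⟩−⟨p⟩²).
Expand each integrand as polynomial × e^(−2αx²) and use ∫x^(2j)·e^(−2αx²) dx = (2j−1)!!/(4α)^j · √(π/(2α)), odd powers → 0; here √(π/(2α)) = 0.93940. Differentiate with the product rule, d/dx e^(−αx²) = −2αx·e^(−αx²).
Normalization: ∫|ψ|² dx = 0.49783.
⟨x⟩ = 0.34984, ⟨x²⟩ = 0.23053 ⇒ Δx = 0.32885.
⟨p⟩ = 0.0000, ⟨p²⟩ = 2.9216 ⇒ Δp = 1.7093.
Δx·Δp = 0.56210.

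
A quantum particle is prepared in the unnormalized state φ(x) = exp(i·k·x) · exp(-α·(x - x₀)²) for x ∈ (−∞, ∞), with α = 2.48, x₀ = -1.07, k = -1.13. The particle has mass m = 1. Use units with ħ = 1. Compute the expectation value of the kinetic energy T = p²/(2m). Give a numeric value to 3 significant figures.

T = −(ħ²/2m) d²/dx², so ⟨T⟩ = −(ħ²/2m) ∫ φ*·φ'' dx / ∫|φ|² dx; with m = 1.
Gaussian moments (u = x − x₀): ∫u^(2j)·e^(−2αu²) du = (2j−1)!!/(4α)^j · √(π/(2α)), odd powers integrate to 0; here √(π/(2α)) = 0.79586. Derivatives: φ′ = (ik − 2αu)·φ, φ″ = ((ik − 2αu)² − 2α)·φ; the odd-in-u pieces drop out.
State is unnormalized: ∫|φ|² dx = 0.79586, and ∫φ*·(−ħ²/2m · φ'') dx = 1.4950, so ⟨T⟩ = 1.4950 / 0.79586.
⟨T⟩ = 1.8785.

1.88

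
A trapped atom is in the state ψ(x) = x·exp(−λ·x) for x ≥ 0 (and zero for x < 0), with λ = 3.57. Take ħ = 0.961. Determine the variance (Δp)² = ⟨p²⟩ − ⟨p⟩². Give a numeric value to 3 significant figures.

11.8

Compute ⟨p⟩ and ⟨p²⟩ separately; (Δp)² = ⟨p²⟩ − ⟨p⟩².
Differentiate x·exp(−λ·x) with the product rule; every integrand then reduces to terms xʲ·e^(−2λx) on [0, ∞), with ∫₀^∞ xʲ·e^(−2λx) dx = j!/(2λ)^(j+1).
Normalization: ∫|ψ|² dx = 0.0054946.
⟨p⟩ = 0.0000 and ⟨p²⟩ = 11.770.
(Δp)² = 11.770 − (0.0000)² = 11.770.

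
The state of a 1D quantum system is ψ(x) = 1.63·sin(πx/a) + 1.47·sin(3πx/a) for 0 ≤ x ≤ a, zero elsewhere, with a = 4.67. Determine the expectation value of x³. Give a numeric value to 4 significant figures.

26.58

⟨x³⟩ = ∫ x³·|ψ|² dx / ∫|ψ|² dx (integrals over the domain).
On 0 ≤ x ≤ a (j ≠ l): ∫sin²(jπx/a) dx = a/2, ∫sin(jπx/a)·sin(lπx/a) dx = 0; diagonal moments ∫x·sin²(jπx/a) dx = a²/4, ∫x²·sin²(jπx/a) dx = a³·(1/6 − 1/(4j²π²)); cross terms ∫x·sin(jπx/a)·sin(lπx/a) dx = 0 for j + l even and −4jla²/(π²(j² − l²)²) for j + l odd, ∫x²·sin(jπx/a)·sin(lπx/a) dx = (−1)^(j+l)·4jla³/(π²(j² − l²)²); higher powers the same way via product-to-sum and parts.
State is unnormalized: ∫|ψ|² dx = 11.250, and ∫ψ*·x³·ψ dx = 299.03, so ⟨x³⟩ = 299.03 / 11.250.
⟨x³⟩ = 26.582.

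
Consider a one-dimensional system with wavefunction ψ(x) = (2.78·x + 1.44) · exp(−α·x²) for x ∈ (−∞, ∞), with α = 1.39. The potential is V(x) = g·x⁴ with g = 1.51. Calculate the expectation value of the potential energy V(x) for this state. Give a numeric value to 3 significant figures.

0.382

⟨V⟩ = ∫ V(x)·|ψ|² dx / ∫|ψ|² dx.
Expand each integrand as polynomial × e^(−2αx²) and use ∫x^(2j)·e^(−2αx²) dx = (2j−1)!!/(4α)^j · √(π/(2α)), odd powers → 0; here √(π/(2α)) = 1.0630.
State is unnormalized: ∫|ψ|² dx = 3.6820, and ∫ψ*·V(x)·ψ dx = 1.4057, so ⟨V⟩ = 1.4057 / 3.6820.
⟨V⟩ = 0.38177.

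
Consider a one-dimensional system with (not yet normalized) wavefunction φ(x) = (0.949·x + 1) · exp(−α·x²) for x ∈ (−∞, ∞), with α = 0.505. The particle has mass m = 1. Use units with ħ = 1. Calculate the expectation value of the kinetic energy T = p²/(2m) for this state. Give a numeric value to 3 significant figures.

0.408

T = −(ħ²/2m) d²/dx², so ⟨T⟩ = −(ħ²/2m) ∫ φ*·φ'' dx / ∫|φ|² dx; with m = 1.
Expand each integrand as polynomial × e^(−2αx²) and use ∫x^(2j)·e^(−2αx²) dx = (2j−1)!!/(4α)^j · √(π/(2α)), odd powers → 0; here √(π/(2α)) = 1.7637. Differentiate with the product rule, d/dx e^(−αx²) = −2αx·e^(−αx²).
State is unnormalized: ∫|φ|² dx = 2.5500, and ∫φ*·(−ħ²/2m · φ'') dx = 1.0410, so ⟨T⟩ = 1.0410 / 2.5500.
⟨T⟩ = 0.40822.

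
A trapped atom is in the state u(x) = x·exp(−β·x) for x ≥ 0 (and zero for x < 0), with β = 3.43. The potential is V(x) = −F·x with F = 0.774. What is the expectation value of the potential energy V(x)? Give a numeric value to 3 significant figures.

⟨V⟩ = ∫ V(x)·|u|² dx / ∫|u|² dx.
Every integrand reduces to terms xʲ·e^(−2βx) on [0, ∞); use ∫₀^∞ xʲ·e^(−2βx) dx = j!/(2β)^(j+1).
State is unnormalized: ∫|u|² dx = 0.0061952, and ∫u*·V(x)·u dx = -0.0020970, so ⟨V⟩ = -0.0020970 / 0.0061952.
⟨V⟩ = -0.33848.

-0.338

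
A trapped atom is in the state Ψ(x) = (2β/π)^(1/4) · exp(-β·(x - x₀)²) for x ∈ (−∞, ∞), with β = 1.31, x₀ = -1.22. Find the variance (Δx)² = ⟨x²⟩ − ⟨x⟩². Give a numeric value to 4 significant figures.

0.1908

Compute ⟨x⟩ and ⟨x²⟩ separately, then (Δx)² = ⟨x²⟩ − ⟨x⟩².
Gaussian moments (u = x − x₀): ∫u^(2j)·e^(−2βu²) du = (2j−1)!!/(4β)^j · √(π/(2β)), odd powers integrate to 0; here √(π/(2β)) = 1.0950.
⟨x⟩ = -1.2200 and ⟨x²⟩ = 1.6792.
(Δx)² = 1.6792 − (-1.2200)² = 0.19084.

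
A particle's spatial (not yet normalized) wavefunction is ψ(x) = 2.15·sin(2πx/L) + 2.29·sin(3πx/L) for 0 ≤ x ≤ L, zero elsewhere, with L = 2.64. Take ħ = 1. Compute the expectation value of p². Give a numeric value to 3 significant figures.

p² ψ = −ħ² d²ψ/dx²; ⟨p²⟩ = −ħ² ∫ ψ*·ψ'' dx / ∫|ψ|² dx.
d²/dx² sin(jπx/L) = −(jπ/L)²·sin(jπx/L); on 0 ≤ x ≤ L, ∫sin²(jπx/L) dx = L/2 and ∫sin(jπx/L)·sin(lπx/L) dx = 0 for j ≠ l, so only diagonal terms survive in ∫|ψ|² and ∫ψ·ψ″; ∫ψ·ψ′ dx = [ψ²/2] between the walls = 0.
State is unnormalized: ∫|ψ|² dx = 13.024, and ∫ψ*·(−ħ² ψ'') dx = 122.78, so ⟨p²⟩ = 122.78 / 13.024.
⟨p²⟩ = 9.4276.

9.43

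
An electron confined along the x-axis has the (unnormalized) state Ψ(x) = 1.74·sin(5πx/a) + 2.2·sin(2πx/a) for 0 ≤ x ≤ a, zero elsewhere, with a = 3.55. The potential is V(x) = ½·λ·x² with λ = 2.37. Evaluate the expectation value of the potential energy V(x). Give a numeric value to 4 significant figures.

⟨V⟩ = ∫ V(x)·|Ψ|² dx / ∫|Ψ|² dx.
On 0 ≤ x ≤ a (j ≠ l): ∫sin²(jπx/a) dx = a/2, ∫sin(jπx/a)·sin(lπx/a) dx = 0; diagonal moments ∫x·sin²(jπx/a) dx = a²/4, ∫x²·sin²(jπx/a) dx = a³·(1/6 − 1/(4j²π²)); cross terms ∫x·sin(jπx/a)·sin(lπx/a) dx = 0 for j + l even and −4jla²/(π²(j² − l²)²) for j + l odd, ∫x²·sin(jπx/a)·sin(lπx/a) dx = (−1)^(j+l)·4jla³/(π²(j² − l²)²); higher powers the same way via product-to-sum and parts.
State is unnormalized: ∫|Ψ|² dx = 13.965, and ∫Ψ*·V(x)·Ψ dx = 64.000, so ⟨V⟩ = 64.000 / 13.965.
⟨V⟩ = 4.5829.

4.583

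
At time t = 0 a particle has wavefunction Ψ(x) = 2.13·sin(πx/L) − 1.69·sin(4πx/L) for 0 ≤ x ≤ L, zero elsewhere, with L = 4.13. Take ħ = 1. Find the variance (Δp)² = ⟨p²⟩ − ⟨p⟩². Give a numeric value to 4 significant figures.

Compute ⟨p⟩ and ⟨p²⟩ separately; (Δp)² = ⟨p²⟩ − ⟨p⟩².
d²/dx² sin(jπx/L) = −(jπ/L)²·sin(jπx/L); on 0 ≤ x ≤ L, ∫sin²(jπx/L) dx = L/2 and ∫sin(jπx/L)·sin(lπx/L) dx = 0 for j ≠ l, so only diagonal terms survive in ∫|Ψ|² and ∫Ψ·Ψ″; ∫Ψ·Ψ′ dx = [Ψ²/2] between the walls = 0.
Normalization: ∫|Ψ|² dx = 15.267.
⟨p⟩ = 0.0000 and ⟨p²⟩ = 3.9317.
(Δp)² = 3.9317 − (0.0000)² = 3.9317.

3.932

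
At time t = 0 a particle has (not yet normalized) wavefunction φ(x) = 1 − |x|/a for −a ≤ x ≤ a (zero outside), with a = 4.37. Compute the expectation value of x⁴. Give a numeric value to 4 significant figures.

⟨x⁴⟩ = ∫ x⁴·|φ|² dx / ∫|φ|² dx (integrals over the domain).
φ is even, so ∫ over [−a, a] = 2∫₀ᵃ with φ = 1 − x/a there: ∫₀ᵃ (1 − x/a)² dx = a/3, ∫₀ᵃ x²(1 − x/a)² dx = a³/30, ∫₀ᵃ x⁴(1 − x/a)² dx = a⁵/105.
State is unnormalized: ∫|φ|² dx = 2.9133, and ∫φ*·x⁴·φ dx = 30.356, so ⟨x⁴⟩ = 30.356 / 2.9133.
⟨x⁴⟩ = 10.420.

10.42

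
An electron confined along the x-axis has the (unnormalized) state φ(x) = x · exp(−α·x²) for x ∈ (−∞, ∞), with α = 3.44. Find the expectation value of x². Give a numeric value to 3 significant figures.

⟨x²⟩ = ∫ x²·|φ|² dx / ∫|φ|² dx (integrals over the domain).
Expand each integrand as polynomial × e^(−2αx²) and use ∫x^(2j)·e^(−2αx²) dx = (2j−1)!!/(4α)^j · √(π/(2α)), odd powers → 0; here √(π/(2α)) = 0.67574.
State is unnormalized: ∫|φ|² dx = 0.049109, and ∫φ*·x²·φ dx = 0.010707, so ⟨x²⟩ = 0.010707 / 0.049109.
⟨x²⟩ = 0.21802.

0.218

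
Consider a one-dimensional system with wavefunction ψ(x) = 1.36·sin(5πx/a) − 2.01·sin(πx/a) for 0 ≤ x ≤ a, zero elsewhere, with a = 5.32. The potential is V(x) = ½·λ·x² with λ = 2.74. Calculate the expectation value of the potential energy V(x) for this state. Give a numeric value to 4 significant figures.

⟨V⟩ = ∫ V(x)·|ψ|² dx / ∫|ψ|² dx.
On 0 ≤ x ≤ a (j ≠ l): ∫sin²(jπx/a) dx = a/2, ∫sin(jπx/a)·sin(lπx/a) dx = 0; diagonal moments ∫x·sin²(jπx/a) dx = a²/4, ∫x²·sin²(jπx/a) dx = a³·(1/6 − 1/(4j²π²)); cross terms ∫x·sin(jπx/a)·sin(lπx/a) dx = 0 for j + l even and −4jla²/(π²(j² − l²)²) for j + l odd, ∫x²·sin(jπx/a)·sin(lπx/a) dx = (−1)^(j+l)·4jla³/(π²(j² − l²)²); higher powers the same way via product-to-sum and parts.
State is unnormalized: ∫|ψ|² dx = 15.667, and ∫ψ*·V(x)·ψ dx = 177.02, so ⟨V⟩ = 177.02 / 15.667.
⟨V⟩ = 11.299.

11.30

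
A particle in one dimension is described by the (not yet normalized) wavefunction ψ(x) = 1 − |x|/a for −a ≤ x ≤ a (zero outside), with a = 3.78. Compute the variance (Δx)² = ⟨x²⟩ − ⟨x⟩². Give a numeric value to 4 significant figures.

Compute ⟨x⟩ and ⟨x²⟩ separately, then (Δx)² = ⟨x²⟩ − ⟨x⟩².
ψ is even, so ∫ over [−a, a] = 2∫₀ᵃ with ψ = 1 − x/a there: ∫₀ᵃ (1 − x/a)² dx = a/3, ∫₀ᵃ x²(1 − x/a)² dx = a³/30, ∫₀ᵃ x⁴(1 − x/a)² dx = a⁵/105.
Normalization: ∫|ψ|² dx = 2.5200.
⟨x⟩ = 0.0000 and ⟨x²⟩ = 1.4288.
(Δx)² = 1.4288 − (0.0000)² = 1.4288.

1.429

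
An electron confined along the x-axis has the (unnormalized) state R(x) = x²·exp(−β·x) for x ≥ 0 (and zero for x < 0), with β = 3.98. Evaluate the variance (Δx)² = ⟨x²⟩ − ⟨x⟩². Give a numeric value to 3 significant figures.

Compute ⟨x⟩ and ⟨x²⟩ separately, then (Δx)² = ⟨x²⟩ − ⟨x⟩².
Every integrand reduces to terms xʲ·e^(−2βx) on [0, ∞); use ∫₀^∞ xʲ·e^(−2βx) dx = j!/(2β)^(j+1).
Normalization: ∫|R|² dx = 0.00075101.
⟨x⟩ = 0.62814 and ⟨x²⟩ = 0.47347.
(Δx)² = 0.47347 − (0.62814)² = 0.078912.

0.0789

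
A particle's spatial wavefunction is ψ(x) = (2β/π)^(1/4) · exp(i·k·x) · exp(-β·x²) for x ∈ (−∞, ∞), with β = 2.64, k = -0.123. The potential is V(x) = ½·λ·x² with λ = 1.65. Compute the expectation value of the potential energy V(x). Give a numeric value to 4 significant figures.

⟨V⟩ = ∫ V(x)·|ψ|² dx.
Gaussian moments: ∫x^(2j)·e^(−2βx²) dx = (2j−1)!!/(4β)^j · √(π/(2β)), odd powers integrate to 0; here √(π/(2β)) = 0.77136.
⟨V⟩ = 0.078125.

0.07813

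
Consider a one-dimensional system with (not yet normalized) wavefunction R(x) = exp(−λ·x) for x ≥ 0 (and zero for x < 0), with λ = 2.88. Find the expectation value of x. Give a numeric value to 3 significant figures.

⟨x⟩ = ∫ x·|R|² dx / ∫|R|² dx (integrals over the domain).
Every integrand reduces to terms xʲ·e^(−2λx) on [0, ∞); use ∫₀^∞ xʲ·e^(−2λx) dx = j!/(2λ)^(j+1).
State is unnormalized: ∫|R|² dx = 0.17361, and ∫R*·x·R dx = 0.030141, so ⟨x⟩ = 0.030141 / 0.17361.
⟨x⟩ = 0.17361.

0.174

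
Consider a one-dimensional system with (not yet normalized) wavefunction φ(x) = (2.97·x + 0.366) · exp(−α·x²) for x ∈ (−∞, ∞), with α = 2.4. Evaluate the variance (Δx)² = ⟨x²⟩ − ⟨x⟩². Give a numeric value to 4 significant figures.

Compute ⟨x⟩ and ⟨x²⟩ separately, then (Δx)² = ⟨x²⟩ − ⟨x⟩².
Expand each integrand as polynomial × e^(−2αx²) and use ∫x^(2j)·e^(−2αx²) dx = (2j−1)!!/(4α)^j · √(π/(2α)), odd powers → 0; here √(π/(2α)) = 0.80901.
Normalization: ∫|φ|² dx = 0.85173.
⟨x⟩ = 0.21511 and ⟨x²⟩ = 0.28599.
(Δx)² = 0.28599 − (0.21511)² = 0.23972.

0.2397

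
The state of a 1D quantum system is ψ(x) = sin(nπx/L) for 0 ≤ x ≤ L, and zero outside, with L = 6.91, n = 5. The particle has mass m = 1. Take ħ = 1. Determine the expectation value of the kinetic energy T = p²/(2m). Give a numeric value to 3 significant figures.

T = −(ħ²/2m) d²/dx², so ⟨T⟩ = −(ħ²/2m) ∫ ψ*·ψ'' dx / ∫|ψ|² dx; with m = 1.
d/dx sin(nπx/L) = (nπ/L)·cos(nπx/L) and d²/dx² sin(nπx/L) = −(nπ/L)²·sin(nπx/L); on 0 ≤ x ≤ L, ∫sin²(nπx/L) dx = L/2 and ∫sin(nπx/L)·cos(nπx/L) dx = 0.
State is unnormalized: ∫|ψ|² dx = 3.4550, and ∫ψ*·(−ħ²/2m · ψ'') dx = 8.9269, so ⟨T⟩ = 8.9269 / 3.4550.
⟨T⟩ = 2.5838.

2.58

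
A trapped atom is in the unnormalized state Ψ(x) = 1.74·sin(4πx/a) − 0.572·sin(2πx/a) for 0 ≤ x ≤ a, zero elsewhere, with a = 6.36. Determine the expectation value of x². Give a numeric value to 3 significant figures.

⟨x²⟩ = ∫ x²·|Ψ|² dx / ∫|Ψ|² dx (integrals over the domain).
On 0 ≤ x ≤ a (j ≠ l): ∫sin²(jπx/a) dx = a/2, ∫sin(jπx/a)·sin(lπx/a) dx = 0; diagonal moments ∫x·sin²(jπx/a) dx = a²/4, ∫x²·sin²(jπx/a) dx = a³·(1/6 − 1/(4j²π²)); cross terms ∫x·sin(jπx/a)·sin(lπx/a) dx = 0 for j + l even and −4jla²/(π²(j² − l²)²) for j + l odd, ∫x²·sin(jπx/a)·sin(lπx/a) dx = (−1)^(j+l)·4jla³/(π²(j² − l²)²); higher powers the same way via product-to-sum and parts.
State is unnormalized: ∫|Ψ|² dx = 10.668, and ∫Ψ*·x²·Ψ dx = 130.55, so ⟨x²⟩ = 130.55 / 10.668.
⟨x²⟩ = 12.237.

12.2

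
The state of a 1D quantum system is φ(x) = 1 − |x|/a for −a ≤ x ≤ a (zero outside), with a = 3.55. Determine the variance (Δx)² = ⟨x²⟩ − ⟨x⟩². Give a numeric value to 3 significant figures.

1.26

Compute ⟨x⟩ and ⟨x²⟩ separately, then (Δx)² = ⟨x²⟩ − ⟨x⟩².
φ is even, so ∫ over [−a, a] = 2∫₀ᵃ with φ = 1 − x/a there: ∫₀ᵃ (1 − x/a)² dx = a/3, ∫₀ᵃ x²(1 − x/a)² dx = a³/30, ∫₀ᵃ x⁴(1 − x/a)² dx = a⁵/105.
Normalization: ∫|φ|² dx = 2.3667.
⟨x⟩ = 0.0000 and ⟨x²⟩ = 1.2603.
(Δx)² = 1.2603 − (0.0000)² = 1.2603.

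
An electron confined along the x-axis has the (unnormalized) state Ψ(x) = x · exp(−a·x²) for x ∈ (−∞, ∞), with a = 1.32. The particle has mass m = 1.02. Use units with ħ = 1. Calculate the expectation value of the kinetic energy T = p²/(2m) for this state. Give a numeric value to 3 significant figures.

T = −(ħ²/2m) d²/dx², so ⟨T⟩ = −(ħ²/2m) ∫ Ψ*·Ψ'' dx / ∫|Ψ|² dx; with m = 1.02.
Expand each integrand as polynomial × e^(−2ax²) and use ∫x^(2j)·e^(−2ax²) dx = (2j−1)!!/(4a)^j · √(π/(2a)), odd powers → 0; here √(π/(2a)) = 1.0909. Differentiate with the product rule, d/dx e^(−ax²) = −2ax·e^(−ax²).
State is unnormalized: ∫|Ψ|² dx = 0.20660, and ∫Ψ*·(−ħ²/2m · Ψ'') dx = 0.40106, so ⟨T⟩ = 0.40106 / 0.20660.
⟨T⟩ = 1.9412.

1.94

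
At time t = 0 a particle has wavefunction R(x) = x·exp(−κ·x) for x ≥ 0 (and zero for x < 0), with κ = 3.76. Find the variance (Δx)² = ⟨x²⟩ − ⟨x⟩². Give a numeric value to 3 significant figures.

0.0531

Compute ⟨x⟩ and ⟨x²⟩ separately, then (Δx)² = ⟨x²⟩ − ⟨x⟩².
Every integrand reduces to terms xʲ·e^(−2κx) on [0, ∞); use ∫₀^∞ xʲ·e^(−2κx) dx = j!/(2κ)^(j+1).
Normalization: ∫|R|² dx = 0.0047030.
⟨x⟩ = 0.39894 and ⟨x²⟩ = 0.21220.
(Δx)² = 0.21220 − (0.39894)² = 0.053050.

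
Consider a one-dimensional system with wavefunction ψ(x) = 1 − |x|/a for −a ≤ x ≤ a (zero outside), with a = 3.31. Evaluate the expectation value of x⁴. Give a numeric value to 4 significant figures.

3.430

⟨x⁴⟩ = ∫ x⁴·|ψ|² dx / ∫|ψ|² dx (integrals over the domain).
ψ is even, so ∫ over [−a, a] = 2∫₀ᵃ with ψ = 1 − x/a there: ∫₀ᵃ (1 − x/a)² dx = a/3, ∫₀ᵃ x²(1 − x/a)² dx = a³/30, ∫₀ᵃ x⁴(1 − x/a)² dx = a⁵/105.
State is unnormalized: ∫|ψ|² dx = 2.2067, and ∫ψ*·x⁴·ψ dx = 7.5680, so ⟨x⁴⟩ = 7.5680 / 2.2067.
⟨x⁴⟩ = 3.4296.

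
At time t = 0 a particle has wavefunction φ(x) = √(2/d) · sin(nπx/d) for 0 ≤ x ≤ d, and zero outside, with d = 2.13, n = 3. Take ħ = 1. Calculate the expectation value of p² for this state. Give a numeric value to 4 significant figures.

19.58

p² φ = −ħ² d²φ/dx²; ⟨p²⟩ = −ħ² ∫ φ*·φ'' dx.
d/dx sin(nπx/d) = (nπ/d)·cos(nπx/d) and d²/dx² sin(nπx/d) = −(nπ/d)²·sin(nπx/d); on 0 ≤ x ≤ d, ∫sin²(nπx/d) dx = d/2 and ∫sin(nπx/d)·cos(nπx/d) dx = 0.
⟨p²⟩ = 19.579.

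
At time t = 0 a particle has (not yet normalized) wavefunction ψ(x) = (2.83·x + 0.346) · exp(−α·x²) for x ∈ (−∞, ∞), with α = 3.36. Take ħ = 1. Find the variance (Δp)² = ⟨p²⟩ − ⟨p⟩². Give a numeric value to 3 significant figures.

8.96

Compute ⟨p⟩ and ⟨p²⟩ separately; (Δp)² = ⟨p²⟩ − ⟨p⟩².
Expand each integrand as polynomial × e^(−2αx²) and use ∫x^(2j)·e^(−2αx²) dx = (2j−1)!!/(4α)^j · √(π/(2α)), odd powers → 0; here √(π/(2α)) = 0.68374. Differentiate with the product rule, d/dx e^(−αx²) = −2αx·e^(−αx²).
Normalization: ∫|ψ|² dx = 0.48929.
⟨p⟩ = 0.0000 and ⟨p²⟩ = 8.9558.
(Δp)² = 8.9558 − (0.0000)² = 8.9558.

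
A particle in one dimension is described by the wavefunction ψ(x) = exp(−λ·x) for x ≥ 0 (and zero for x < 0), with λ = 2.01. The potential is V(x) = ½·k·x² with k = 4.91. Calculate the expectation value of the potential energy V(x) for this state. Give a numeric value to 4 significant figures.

0.3038

⟨V⟩ = ∫ V(x)·|ψ|² dx / ∫|ψ|² dx.
Every integrand reduces to terms xʲ·e^(−2λx) on [0, ∞); use ∫₀^∞ xʲ·e^(−2λx) dx = j!/(2λ)^(j+1).
State is unnormalized: ∫|ψ|² dx = 0.24876, and ∫ψ*·V(x)·ψ dx = 0.075579, so ⟨V⟩ = 0.075579 / 0.24876.
⟨V⟩ = 0.30383.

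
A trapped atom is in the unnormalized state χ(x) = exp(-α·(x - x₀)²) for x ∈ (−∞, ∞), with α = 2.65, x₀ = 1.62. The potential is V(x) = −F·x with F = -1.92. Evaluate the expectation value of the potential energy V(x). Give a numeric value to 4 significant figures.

⟨V⟩ = ∫ V(x)·|χ|² dx / ∫|χ|² dx.
Gaussian moments (u = x − x₀): ∫u^(2j)·e^(−2αu²) du = (2j−1)!!/(4α)^j · √(π/(2α)), odd powers integrate to 0; here √(π/(2α)) = 0.76990.
State is unnormalized: ∫|χ|² dx = 0.76990, and ∫χ*·V(x)·χ dx = 2.3947, so ⟨V⟩ = 2.3947 / 0.76990.
⟨V⟩ = 3.1104.

3.110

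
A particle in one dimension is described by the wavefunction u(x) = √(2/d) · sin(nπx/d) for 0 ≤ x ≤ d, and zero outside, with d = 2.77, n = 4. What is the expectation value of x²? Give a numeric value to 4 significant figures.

2.533

⟨x²⟩ = ∫ x²·|u|² dx (integrals over the domain).
With sin²θ = (1 − cos2θ)/2 on 0 ≤ x ≤ d: ∫sin²(nπx/d) dx = d/2, ∫x·sin²(nπx/d) dx = d²/4, ∫x²·sin²(nπx/d) dx = d³·(1/6 − 1/(4n²π²)); higher powers xᵏ the same way, integrating xᵏ·cos(2nπx/d) by parts.
⟨x²⟩ = 2.5333.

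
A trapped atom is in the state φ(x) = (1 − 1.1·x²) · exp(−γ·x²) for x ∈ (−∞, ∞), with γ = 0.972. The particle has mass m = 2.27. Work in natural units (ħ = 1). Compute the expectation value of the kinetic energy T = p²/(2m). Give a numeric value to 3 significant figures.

0.675

T = −(ħ²/2m) d²/dx², so ⟨T⟩ = −(ħ²/2m) ∫ φ*·φ'' dx / ∫|φ|² dx; with m = 2.27.
Expand each integrand as polynomial × e^(−2γx²) and use ∫x^(2j)·e^(−2γx²) dx = (2j−1)!!/(4γ)^j · √(π/(2γ)), odd powers → 0; here √(π/(2γ)) = 1.2712. Differentiate with the product rule, d/dx e^(−γx²) = −2γx·e^(−γx²).
State is unnormalized: ∫|φ|² dx = 0.85718, and ∫φ*·(−ħ²/2m · φ'') dx = 0.57867, so ⟨T⟩ = 0.57867 / 0.85718.
⟨T⟩ = 0.67509.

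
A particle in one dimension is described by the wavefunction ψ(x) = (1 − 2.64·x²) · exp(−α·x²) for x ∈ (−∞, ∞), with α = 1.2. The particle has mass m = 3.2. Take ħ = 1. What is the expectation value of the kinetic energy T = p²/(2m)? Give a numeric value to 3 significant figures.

0.979

T = −(ħ²/2m) d²/dx², so ⟨T⟩ = −(ħ²/2m) ∫ ψ*·ψ'' dx / ∫|ψ|² dx; with m = 3.2.
Expand each integrand as polynomial × e^(−2αx²) and use ∫x^(2j)·e^(−2αx²) dx = (2j−1)!!/(4α)^j · √(π/(2α)), odd powers → 0; here √(π/(2α)) = 1.1441. Differentiate with the product rule, d/dx e^(−αx²) = −2αx·e^(−αx²).
State is unnormalized: ∫|ψ|² dx = 0.92387, and ∫ψ*·(−ħ²/2m · ψ'') dx = 0.90474, so ⟨T⟩ = 0.90474 / 0.92387.
⟨T⟩ = 0.97930.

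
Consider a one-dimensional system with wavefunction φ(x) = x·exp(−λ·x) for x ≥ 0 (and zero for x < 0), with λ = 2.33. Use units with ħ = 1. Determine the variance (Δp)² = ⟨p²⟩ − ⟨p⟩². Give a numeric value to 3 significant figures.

Compute ⟨p⟩ and ⟨p²⟩ separately; (Δp)² = ⟨p²⟩ − ⟨p⟩².
Differentiate x·exp(−λ·x) with the product rule; every integrand then reduces to terms xʲ·e^(−2λx) on [0, ∞), with ∫₀^∞ xʲ·e^(−2λx) dx = j!/(2λ)^(j+1).
Normalization: ∫|φ|² dx = 0.019764.
⟨p⟩ = 0.0000 and ⟨p²⟩ = 5.4289.
(Δp)² = 5.4289 − (0.0000)² = 5.4289.

5.43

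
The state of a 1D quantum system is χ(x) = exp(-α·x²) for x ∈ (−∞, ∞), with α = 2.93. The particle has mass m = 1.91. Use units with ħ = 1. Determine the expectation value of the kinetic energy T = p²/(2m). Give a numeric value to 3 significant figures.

0.767

T = −(ħ²/2m) d²/dx², so ⟨T⟩ = −(ħ²/2m) ∫ χ*·χ'' dx / ∫|χ|² dx; with m = 1.91.
Gaussian moments: ∫x^(2j)·e^(−2αx²) dx = (2j−1)!!/(4α)^j · √(π/(2α)), odd powers integrate to 0; here √(π/(2α)) = 0.73219. Derivatives: d/dx e^(−αx²) = −2αx·e^(−αx²), d²/dx² e^(−αx²) = (4α²x² − 2α)·e^(−αx²).
State is unnormalized: ∫|χ|² dx = 0.73219, and ∫χ*·(−ħ²/2m · χ'') dx = 0.56160, so ⟨T⟩ = 0.56160 / 0.73219.
⟨T⟩ = 0.76702.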